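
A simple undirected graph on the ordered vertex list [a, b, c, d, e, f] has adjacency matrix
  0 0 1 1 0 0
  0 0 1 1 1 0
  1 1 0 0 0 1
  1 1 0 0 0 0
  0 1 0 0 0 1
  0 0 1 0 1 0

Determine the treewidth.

2

A width-2 tree decomposition is:
Bags: B1 = {a, c, d}  B2 = {b, c, d}  B3 = {b, c, f}  B4 = {b, e, f}
Tree: B1–B2, B2–B3, B3–B4
Each bag holds 3 vertices, so the decomposition has width 2, which upper-bounds the treewidth. For the lower bound, G contains the cycle a–d–b–c–a, so G is not a forest; only forests have treewidth ≤ 1, hence tw(G) ≥ 2. The upper and lower bounds meet at 2, so that is the treewidth.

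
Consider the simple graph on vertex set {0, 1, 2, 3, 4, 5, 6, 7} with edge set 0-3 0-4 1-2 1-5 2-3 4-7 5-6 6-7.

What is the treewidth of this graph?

A width-2 tree decomposition is:
Bags: B1 = {0, 4, 7}  B2 = {0, 3, 7}  B3 = {2, 3, 7}  B4 = {1, 2, 7}  B5 = {1, 5, 7}  B6 = {5, 6, 7}
Tree: B1–B2, B2–B3, B3–B4, B4–B5, B5–B6
Every bag has size at most 3, so the width is 3 − 1 = 2 and tw(G) ≤ 2. The edges 7–4–0–3–2–1–5–6–7 form a cycle, so G is not a tree and its treewidth is at least 2. Therefore the treewidth is 2.

2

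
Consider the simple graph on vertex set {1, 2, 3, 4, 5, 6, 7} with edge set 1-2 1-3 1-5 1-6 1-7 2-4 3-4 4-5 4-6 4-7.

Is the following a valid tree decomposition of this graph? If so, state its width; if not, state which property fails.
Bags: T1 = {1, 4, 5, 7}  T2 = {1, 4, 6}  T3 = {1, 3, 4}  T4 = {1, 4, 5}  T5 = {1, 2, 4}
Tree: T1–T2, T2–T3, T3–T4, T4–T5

A tree decomposition must satisfy three properties: every vertex lies in some bag; for every edge, both endpoints lie together in some bag; and for every vertex, the bags containing it form a connected subtree. Here bags containing vertex 5 are not connected in the tree, so the decomposition is invalid.

No — bags containing vertex 5 are not connected in the tree.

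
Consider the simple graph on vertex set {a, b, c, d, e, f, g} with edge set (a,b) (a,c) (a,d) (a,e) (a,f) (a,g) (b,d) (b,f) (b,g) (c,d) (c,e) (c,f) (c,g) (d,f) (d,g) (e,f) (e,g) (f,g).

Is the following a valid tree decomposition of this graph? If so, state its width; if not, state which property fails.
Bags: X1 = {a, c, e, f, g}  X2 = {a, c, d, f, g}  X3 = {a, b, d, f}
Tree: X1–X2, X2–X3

No — edge (g,b) lies in no bag.

A tree decomposition must satisfy three properties: every vertex lies in some bag; for every edge, both endpoints lie together in some bag; and for every vertex, the bags containing it form a connected subtree. Here edge (g,b) lies in no bag, so the decomposition is invalid.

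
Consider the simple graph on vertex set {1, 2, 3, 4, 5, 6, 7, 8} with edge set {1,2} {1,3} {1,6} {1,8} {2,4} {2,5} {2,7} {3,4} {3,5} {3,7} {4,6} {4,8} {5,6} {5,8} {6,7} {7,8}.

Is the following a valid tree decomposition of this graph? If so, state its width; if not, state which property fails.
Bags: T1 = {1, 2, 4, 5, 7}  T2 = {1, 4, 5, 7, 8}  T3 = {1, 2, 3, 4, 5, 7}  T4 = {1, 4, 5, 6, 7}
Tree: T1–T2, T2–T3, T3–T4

A tree decomposition must satisfy three properties: every vertex lies in some bag; for every edge, both endpoints lie together in some bag; and for every vertex, the bags containing it form a connected subtree. Here bags containing vertex 2 are not connected in the tree, so the decomposition is invalid.

No — bags containing vertex 2 are not connected in the tree.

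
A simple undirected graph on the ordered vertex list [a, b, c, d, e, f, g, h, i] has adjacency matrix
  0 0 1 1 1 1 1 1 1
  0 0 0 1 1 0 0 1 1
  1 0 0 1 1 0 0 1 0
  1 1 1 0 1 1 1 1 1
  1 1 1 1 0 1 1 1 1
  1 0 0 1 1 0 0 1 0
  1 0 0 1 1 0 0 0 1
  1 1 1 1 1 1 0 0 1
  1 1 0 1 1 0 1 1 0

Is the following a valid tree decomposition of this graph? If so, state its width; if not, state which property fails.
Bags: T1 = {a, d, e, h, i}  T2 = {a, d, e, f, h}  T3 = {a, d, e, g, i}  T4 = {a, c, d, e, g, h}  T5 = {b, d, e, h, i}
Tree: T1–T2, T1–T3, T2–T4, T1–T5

No — bags containing vertex g are not connected in the tree.

A tree decomposition must satisfy three properties: every vertex lies in some bag; for every edge, both endpoints lie together in some bag; and for every vertex, the bags containing it form a connected subtree. Here bags containing vertex g are not connected in the tree, so the decomposition is invalid.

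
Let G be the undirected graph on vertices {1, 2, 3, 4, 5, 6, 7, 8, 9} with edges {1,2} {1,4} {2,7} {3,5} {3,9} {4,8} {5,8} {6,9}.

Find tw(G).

1

A width-1 tree decomposition is:
Bags: B1 = {6, 9}  B2 = {3, 9}  B3 = {3, 5}  B4 = {5, 8}  B5 = {4, 8}  B6 = {1, 4}  B7 = {1, 2}  B8 = {2, 7}
Tree: B1–B2, B2–B3, B3–B4, B4–B5, B5–B6, B6–B7, B7–B8
The largest bag has 2 vertices, giving width 1; this decomposition certifies tw(G) ≤ 1. Any graph with an edge has treewidth ≥ 1, and G has the edge 6–9. The upper and lower bounds meet at 1, so that is the treewidth.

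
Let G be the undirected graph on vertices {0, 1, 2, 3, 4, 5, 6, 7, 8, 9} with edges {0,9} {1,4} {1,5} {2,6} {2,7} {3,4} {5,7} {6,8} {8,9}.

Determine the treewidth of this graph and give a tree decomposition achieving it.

Treewidth 1.
One such decomposition:
Bags: B1 = {3, 4}  B2 = {1, 4}  B3 = {1, 5}  B4 = {5, 7}  B5 = {2, 7}  B6 = {2, 6}  B7 = {6, 8}  B8 = {8, 9}  B9 = {0, 9}
Tree: B1–B2, B2–B3, B3–B4, B4–B5, B5–B6, B6–B7, B7–B8, B8–B9

Each bag holds 2 vertices, so the decomposition has width 1, which upper-bounds the treewidth. Since G has at least one edge (e.g. 3–4), it is not an edgeless graph, so tw(G) ≥ 1. Hence tw(G) = 1 exactly.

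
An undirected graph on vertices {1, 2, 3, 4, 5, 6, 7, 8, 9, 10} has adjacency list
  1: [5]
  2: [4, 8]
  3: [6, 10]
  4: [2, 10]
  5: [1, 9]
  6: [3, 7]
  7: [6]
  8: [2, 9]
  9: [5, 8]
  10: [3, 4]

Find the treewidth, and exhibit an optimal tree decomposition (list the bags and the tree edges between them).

Treewidth 1.
One such decomposition:
Bags: B1 = {1, 5}  B2 = {5, 9}  B3 = {8, 9}  B4 = {2, 8}  B5 = {2, 4}  B6 = {4, 10}  B7 = {3, 10}  B8 = {3, 6}  B9 = {6, 7}
Tree: B1–B2, B2–B3, B3–B4, B4–B5, B5–B6, B6–B7, B7–B8, B8–B9

The largest bag has 2 vertices, giving width 1; this decomposition certifies tw(G) ≤ 1. Since G has at least one edge (e.g. 1–5), it is not an edgeless graph, so tw(G) ≥ 1. The upper and lower bounds meet at 1, so that is the treewidth.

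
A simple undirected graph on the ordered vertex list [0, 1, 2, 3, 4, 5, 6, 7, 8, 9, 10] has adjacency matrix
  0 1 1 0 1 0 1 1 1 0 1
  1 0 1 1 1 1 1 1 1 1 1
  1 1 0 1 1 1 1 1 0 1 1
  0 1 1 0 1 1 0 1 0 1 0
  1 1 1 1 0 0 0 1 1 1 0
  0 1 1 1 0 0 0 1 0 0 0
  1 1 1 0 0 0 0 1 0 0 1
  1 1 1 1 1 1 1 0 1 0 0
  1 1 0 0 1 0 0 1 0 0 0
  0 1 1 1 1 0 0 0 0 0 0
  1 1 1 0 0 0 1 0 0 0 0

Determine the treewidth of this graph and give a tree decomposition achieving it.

Each bag holds 5 vertices, so the decomposition has width 4, which upper-bounds the treewidth. For the lower bound, the 5 vertices {0, 1, 4, 7, 8} are pairwise adjacent, and any tree decomposition puts a clique entirely inside one bag — forcing width ≥ 4. Hence tw(G) = 4 exactly.

Treewidth 4.
One such decomposition:
Bags: B1 = {0, 1, 2, 4, 7}  B2 = {1, 2, 3, 4, 7}  B3 = {0, 1, 4, 7, 8}  B4 = {1, 2, 3, 5, 7}  B5 = {0, 1, 2, 6, 7}  B6 = {1, 2, 3, 4, 9}  B7 = {0, 1, 2, 6, 10}
Tree: B1–B2, B1–B3, B2–B4, B1–B5, B2–B6, B5–B7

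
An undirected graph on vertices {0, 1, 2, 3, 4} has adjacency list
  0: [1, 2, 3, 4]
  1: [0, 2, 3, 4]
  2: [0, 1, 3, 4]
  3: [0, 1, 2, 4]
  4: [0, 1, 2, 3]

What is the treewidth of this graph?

A width-4 tree decomposition is:
Bags: B1 = {0, 1, 2, 3, 4}
Tree: (single bag)
With just one bag of size 5, the width is 5 − 1 = 4, so tw(G) ≤ 4. For the lower bound, the 5 vertices {0, 1, 2, 3, 4} are pairwise adjacent, and any tree decomposition puts a clique entirely inside one bag — forcing width ≥ 4. Hence tw(G) = 4 exactly.

4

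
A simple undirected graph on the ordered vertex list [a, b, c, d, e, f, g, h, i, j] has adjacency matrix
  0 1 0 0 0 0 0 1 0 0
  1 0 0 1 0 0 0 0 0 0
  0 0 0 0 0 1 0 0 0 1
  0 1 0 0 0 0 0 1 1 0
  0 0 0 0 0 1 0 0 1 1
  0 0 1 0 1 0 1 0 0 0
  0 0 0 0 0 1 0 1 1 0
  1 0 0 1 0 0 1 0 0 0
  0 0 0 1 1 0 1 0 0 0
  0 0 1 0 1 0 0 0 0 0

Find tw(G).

2

A width-2 tree decomposition is:
Bags: B1 = {a, b, h}  B2 = {b, d, h}  B3 = {d, g, h}  B4 = {d, g, i}  B5 = {f, g, i}  B6 = {e, f, i}  B7 = {c, e, f}  B8 = {c, e, j}
Tree: B1–B2, B2–B3, B3–B4, B4–B5, B5–B6, B6–B7, B7–B8
Each bag holds 3 vertices, so the decomposition has width 2, which upper-bounds the treewidth. For the lower bound, G contains the cycle a–b–d–h–a, so G is not a forest; only forests have treewidth ≤ 1, hence tw(G) ≥ 2. Combining the bounds, tw(G) = 2.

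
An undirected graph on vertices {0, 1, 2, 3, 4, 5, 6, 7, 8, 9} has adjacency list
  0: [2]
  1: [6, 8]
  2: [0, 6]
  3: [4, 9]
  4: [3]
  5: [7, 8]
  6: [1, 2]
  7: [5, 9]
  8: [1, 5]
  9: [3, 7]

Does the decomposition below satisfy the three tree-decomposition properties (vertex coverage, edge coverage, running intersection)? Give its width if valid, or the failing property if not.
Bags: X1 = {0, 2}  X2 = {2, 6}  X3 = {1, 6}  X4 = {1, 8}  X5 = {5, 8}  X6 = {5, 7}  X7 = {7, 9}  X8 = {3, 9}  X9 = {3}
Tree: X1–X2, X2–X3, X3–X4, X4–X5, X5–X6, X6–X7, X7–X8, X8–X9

No — vertex 4 appears in no bag.

A tree decomposition must satisfy three properties: every vertex lies in some bag; for every edge, both endpoints lie together in some bag; and for every vertex, the bags containing it form a connected subtree. Here vertex 4 appears in no bag, so the decomposition is invalid.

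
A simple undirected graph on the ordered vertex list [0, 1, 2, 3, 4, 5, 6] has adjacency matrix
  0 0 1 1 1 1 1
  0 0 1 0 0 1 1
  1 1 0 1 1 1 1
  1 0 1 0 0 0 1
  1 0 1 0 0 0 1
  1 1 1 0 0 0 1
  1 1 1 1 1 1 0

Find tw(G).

A width-3 tree decomposition is:
Bags: B1 = {0, 2, 5, 6}  B2 = {0, 2, 4, 6}  B3 = {1, 2, 5, 6}  B4 = {0, 2, 3, 6}
Tree: B1–B2, B1–B3, B1–B4
Every bag has size at most 4, so the width is 4 − 1 = 3 and tw(G) ≤ 3. On the other hand G contains the 4-clique {0, 2, 3, 6}. A clique must lie in a single bag of any decomposition, so no decomposition can have width below 3. Therefore the treewidth is 3.

3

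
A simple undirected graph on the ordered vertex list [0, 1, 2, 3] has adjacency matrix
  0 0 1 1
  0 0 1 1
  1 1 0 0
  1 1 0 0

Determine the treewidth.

2

A width-2 tree decomposition is:
Bags: B1 = {0, 2, 3}  B2 = {1, 2, 3}
Tree: B1–B2
The largest bag has 3 vertices, giving width 2; this decomposition certifies tw(G) ≤ 2. For the lower bound, G contains the cycle 3–0–2–1–3, so G is not a forest; only forests have treewidth ≤ 1, hence tw(G) ≥ 2. The upper and lower bounds meet at 2, so that is the treewidth.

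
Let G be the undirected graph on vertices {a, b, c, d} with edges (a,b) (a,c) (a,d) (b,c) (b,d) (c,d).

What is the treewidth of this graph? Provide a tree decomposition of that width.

Treewidth 3.
One such decomposition:
Bags: B1 = {a, b, c, d}
Tree: (single bag)

A single bag containing all 4 vertices is trivially a valid decomposition of width 3. For the lower bound, the 4 vertices {a, b, c, d} are pairwise adjacent, and any tree decomposition puts a clique entirely inside one bag — forcing width ≥ 3. The upper and lower bounds meet at 3, so that is the treewidth.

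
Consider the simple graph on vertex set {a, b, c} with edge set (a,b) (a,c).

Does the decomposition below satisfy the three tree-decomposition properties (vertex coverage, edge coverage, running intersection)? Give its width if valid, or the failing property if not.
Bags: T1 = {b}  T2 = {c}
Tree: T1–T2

No — vertex a appears in no bag.

A tree decomposition must satisfy three properties: every vertex lies in some bag; for every edge, both endpoints lie together in some bag; and for every vertex, the bags containing it form a connected subtree. Here vertex a appears in no bag, so the decomposition is invalid.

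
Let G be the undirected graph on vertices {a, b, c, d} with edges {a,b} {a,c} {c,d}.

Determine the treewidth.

A width-1 tree decomposition is:
Bags: B1 = {a, c}  B2 = {a, b}  B3 = {c, d}
Tree: B1–B2, B1–B3
The largest bag has 2 vertices, giving width 1; this decomposition certifies tw(G) ≤ 1. Since G has at least one edge (e.g. c–a), it is not an edgeless graph, so tw(G) ≥ 1. Combining the bounds, tw(G) = 1.

1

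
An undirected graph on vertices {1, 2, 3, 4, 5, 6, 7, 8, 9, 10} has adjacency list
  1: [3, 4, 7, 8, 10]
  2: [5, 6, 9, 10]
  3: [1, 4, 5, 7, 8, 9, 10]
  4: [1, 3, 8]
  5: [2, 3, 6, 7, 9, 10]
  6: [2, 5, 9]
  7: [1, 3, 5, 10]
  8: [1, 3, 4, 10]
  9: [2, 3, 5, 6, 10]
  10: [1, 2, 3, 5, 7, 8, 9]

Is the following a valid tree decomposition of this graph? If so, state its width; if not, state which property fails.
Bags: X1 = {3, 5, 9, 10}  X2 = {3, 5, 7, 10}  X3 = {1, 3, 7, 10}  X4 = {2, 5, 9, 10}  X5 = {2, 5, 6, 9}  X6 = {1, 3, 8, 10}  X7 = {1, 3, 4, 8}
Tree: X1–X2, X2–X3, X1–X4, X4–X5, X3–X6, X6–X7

Every vertex of G appears in some bag (union = {1, 2, 3, 4, 5, 6, 7, 8, 9, 10}); every edge is covered by a bag; and for each vertex v the set of bags containing v is connected in the bag tree. The decomposition is therefore valid. The largest bag has 4 vertices, so the width is 3.

Yes; width 3.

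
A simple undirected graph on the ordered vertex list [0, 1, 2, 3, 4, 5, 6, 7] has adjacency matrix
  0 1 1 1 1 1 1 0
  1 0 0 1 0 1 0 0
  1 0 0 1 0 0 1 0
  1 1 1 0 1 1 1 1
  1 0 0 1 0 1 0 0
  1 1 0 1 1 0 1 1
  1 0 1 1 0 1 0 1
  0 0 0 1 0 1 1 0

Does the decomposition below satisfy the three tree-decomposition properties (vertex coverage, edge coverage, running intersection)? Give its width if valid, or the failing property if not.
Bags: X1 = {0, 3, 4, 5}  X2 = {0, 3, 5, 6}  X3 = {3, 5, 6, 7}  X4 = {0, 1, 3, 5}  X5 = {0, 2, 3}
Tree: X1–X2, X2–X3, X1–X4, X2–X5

No — edge (6,2) lies in no bag.

A tree decomposition must satisfy three properties: every vertex lies in some bag; for every edge, both endpoints lie together in some bag; and for every vertex, the bags containing it form a connected subtree. Here edge (6,2) lies in no bag, so the decomposition is invalid.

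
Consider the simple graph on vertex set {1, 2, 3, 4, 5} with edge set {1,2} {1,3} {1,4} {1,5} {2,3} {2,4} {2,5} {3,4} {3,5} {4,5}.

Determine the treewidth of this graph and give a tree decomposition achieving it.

With just one bag of size 5, the width is 5 − 1 = 4, so tw(G) ≤ 4. On the other hand G contains the 5-clique {1, 2, 3, 4, 5}. A clique must lie in a single bag of any decomposition, so no decomposition can have width below 4. The upper and lower bounds meet at 4, so that is the treewidth.

Treewidth 4.
Bags: B1 = {1, 2, 3, 4, 5}
Tree: (single bag)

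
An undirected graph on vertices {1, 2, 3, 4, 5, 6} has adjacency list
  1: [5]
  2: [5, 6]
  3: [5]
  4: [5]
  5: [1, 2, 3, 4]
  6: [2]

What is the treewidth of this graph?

1

A width-1 tree decomposition is:
Bags: B1 = {4, 5}  B2 = {2, 5}  B3 = {1, 5}  B4 = {2, 6}  B5 = {3, 5}
Tree: B1–B2, B1–B3, B2–B4, B3–B5
The largest bag has 2 vertices, giving width 1; this decomposition certifies tw(G) ≤ 1. Any graph with an edge has treewidth ≥ 1, and G has the edge 4–5. The upper and lower bounds meet at 1, so that is the treewidth.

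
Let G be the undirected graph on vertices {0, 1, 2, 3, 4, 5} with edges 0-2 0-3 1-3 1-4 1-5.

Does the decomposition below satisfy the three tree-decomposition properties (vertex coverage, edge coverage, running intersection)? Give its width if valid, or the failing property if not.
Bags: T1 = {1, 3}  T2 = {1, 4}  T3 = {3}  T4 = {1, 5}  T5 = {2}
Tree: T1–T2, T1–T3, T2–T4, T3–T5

A tree decomposition must satisfy three properties: every vertex lies in some bag; for every edge, both endpoints lie together in some bag; and for every vertex, the bags containing it form a connected subtree. Here vertex 0 appears in no bag, so the decomposition is invalid.

No — vertex 0 appears in no bag.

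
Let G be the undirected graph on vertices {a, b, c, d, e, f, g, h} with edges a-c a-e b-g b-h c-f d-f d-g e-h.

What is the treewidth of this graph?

A width-2 tree decomposition is:
Bags: B1 = {b, e, h}  B2 = {a, b, e}  B3 = {a, b, c}  B4 = {b, c, f}  B5 = {b, d, f}  B6 = {b, d, g}
Tree: B1–B2, B2–B3, B3–B4, B4–B5, B5–B6
Each bag holds 3 vertices, so the decomposition has width 2, which upper-bounds the treewidth. Since b–h–e–a–c–f–d–g–b is a cycle in G, G is not acyclic. Forests are exactly the graphs of treewidth ≤ 1, so tw(G) ≥ 2. The upper and lower bounds meet at 2, so that is the treewidth.

2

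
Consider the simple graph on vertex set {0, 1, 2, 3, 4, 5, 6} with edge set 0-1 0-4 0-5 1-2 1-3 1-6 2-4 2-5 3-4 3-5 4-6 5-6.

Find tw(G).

A width-3 tree decomposition is:
Bags: B1 = {1, 2, 4, 5}  B2 = {1, 3, 4, 5}  B3 = {1, 4, 5, 6}  B4 = {0, 1, 4, 5}
Tree: B1–B2, B2–B3, B3–B4
Each bag holds 4 vertices, so the decomposition has width 3, which upper-bounds the treewidth. For the lower bound: the 4 vertex sets {2,5}, {3,4}, {1}, {6} are disjoint, each induces a connected subgraph, and every pair is joined by at least one edge of G. Contracting each set to a single vertex therefore yields K_{4} as a minor, and since treewidth is minor-monotone, tw(G) ≥ tw(K_{4}) = 3. Combining the bounds, tw(G) = 3.

3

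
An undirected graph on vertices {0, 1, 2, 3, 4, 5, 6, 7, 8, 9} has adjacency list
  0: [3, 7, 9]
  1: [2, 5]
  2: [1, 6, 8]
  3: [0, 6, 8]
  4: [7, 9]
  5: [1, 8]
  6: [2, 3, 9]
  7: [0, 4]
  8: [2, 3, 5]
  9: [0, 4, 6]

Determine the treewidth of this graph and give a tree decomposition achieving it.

Treewidth 2.
One such decomposition:
Bags: B1 = {0, 4, 7}  B2 = {0, 4, 9}  B3 = {0, 3, 9}  B4 = {3, 6, 9}  B5 = {3, 6, 8}  B6 = {2, 6, 8}  B7 = {2, 5, 8}  B8 = {1, 2, 5}
Tree: B1–B2, B2–B3, B3–B4, B4–B5, B5–B6, B6–B7, B7–B8

Every bag has size at most 3, so the width is 3 − 1 = 2 and tw(G) ≤ 2. For the lower bound, G contains the cycle 7–4–9–0–7, so G is not a forest; only forests have treewidth ≤ 1, hence tw(G) ≥ 2. Therefore the treewidth is 2.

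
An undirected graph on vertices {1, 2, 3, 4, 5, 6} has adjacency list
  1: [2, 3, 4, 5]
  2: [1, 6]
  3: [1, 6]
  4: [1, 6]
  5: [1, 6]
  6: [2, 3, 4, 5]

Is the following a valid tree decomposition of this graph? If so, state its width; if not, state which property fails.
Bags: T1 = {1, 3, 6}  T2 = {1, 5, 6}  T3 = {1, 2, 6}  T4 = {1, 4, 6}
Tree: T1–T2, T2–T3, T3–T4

Checking the three conditions: (i) the bags cover all of {1, 2, 3, 4, 5, 6}; (ii) for each edge, some bag contains both endpoints; (iii) the bags containing any fixed vertex form a subtree. All hold, so the decomposition is valid with width 3 − 1 = 2.

Yes; width 2.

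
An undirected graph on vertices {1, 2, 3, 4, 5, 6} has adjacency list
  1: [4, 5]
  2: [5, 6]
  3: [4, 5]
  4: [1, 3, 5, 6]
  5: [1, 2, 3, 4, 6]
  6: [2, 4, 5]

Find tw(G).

A width-2 tree decomposition is:
Bags: B1 = {2, 5, 6}  B2 = {4, 5, 6}  B3 = {1, 4, 5}  B4 = {3, 4, 5}
Tree: B1–B2, B2–B3, B3–B4
Each bag holds 3 vertices, so the decomposition has width 2, which upper-bounds the treewidth. Conversely, {2, 5, 6} is a clique of size 3, and the vertices of any clique must share a bag in every tree decomposition; so some bag has ≥ 3 vertices and tw(G) ≥ 2. Therefore the treewidth is 2.

2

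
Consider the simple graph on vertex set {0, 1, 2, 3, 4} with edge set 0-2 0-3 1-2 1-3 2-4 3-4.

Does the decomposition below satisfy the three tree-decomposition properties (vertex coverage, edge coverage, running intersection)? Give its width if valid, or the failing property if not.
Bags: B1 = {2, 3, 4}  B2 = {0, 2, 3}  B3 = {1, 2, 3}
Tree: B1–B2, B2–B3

Checking the three conditions: (i) the bags cover all of {0, 1, 2, 3, 4}; (ii) for each edge, some bag contains both endpoints; (iii) the bags containing any fixed vertex form a subtree. All hold, so the decomposition is valid with width 3 − 1 = 2.

Yes; width 2.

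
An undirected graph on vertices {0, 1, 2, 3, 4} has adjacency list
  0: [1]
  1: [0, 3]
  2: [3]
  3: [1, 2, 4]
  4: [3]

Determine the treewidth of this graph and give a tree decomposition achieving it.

Treewidth 1.
One optimal decomposition is:
Bags: B1 = {1, 3}  B2 = {0, 1}  B3 = {2, 3}  B4 = {3, 4}
Tree: B1–B2, B1–B3, B3–B4

Every bag has size at most 2, so the width is 2 − 1 = 1 and tw(G) ≤ 1. Since G has at least one edge (e.g. 1–3), it is not an edgeless graph, so tw(G) ≥ 1. Hence tw(G) = 1 exactly.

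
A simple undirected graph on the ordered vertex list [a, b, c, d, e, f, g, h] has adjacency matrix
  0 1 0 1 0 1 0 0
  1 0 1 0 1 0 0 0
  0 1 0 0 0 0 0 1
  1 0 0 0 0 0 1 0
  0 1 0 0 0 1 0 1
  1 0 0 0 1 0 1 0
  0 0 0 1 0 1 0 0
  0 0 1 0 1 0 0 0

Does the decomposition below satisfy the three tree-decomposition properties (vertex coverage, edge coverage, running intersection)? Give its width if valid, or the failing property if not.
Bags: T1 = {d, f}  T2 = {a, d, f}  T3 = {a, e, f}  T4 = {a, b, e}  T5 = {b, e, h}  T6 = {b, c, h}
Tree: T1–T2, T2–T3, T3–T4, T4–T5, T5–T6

A tree decomposition must satisfy three properties: every vertex lies in some bag; for every edge, both endpoints lie together in some bag; and for every vertex, the bags containing it form a connected subtree. Here vertex g appears in no bag, so the decomposition is invalid.

No — vertex g appears in no bag.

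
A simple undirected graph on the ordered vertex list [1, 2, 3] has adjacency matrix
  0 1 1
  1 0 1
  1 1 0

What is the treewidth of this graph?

2

A width-2 tree decomposition is:
Bags: B1 = {1, 2, 3}
Tree: (single bag)
A single bag containing all 3 vertices is trivially a valid decomposition of width 2. On the other hand G contains the 3-clique {1, 2, 3}. A clique must lie in a single bag of any decomposition, so no decomposition can have width below 2. Combining the bounds, tw(G) = 2.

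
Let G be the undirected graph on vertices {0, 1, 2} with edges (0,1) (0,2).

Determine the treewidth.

1

A width-1 tree decomposition is:
Bags: B1 = {0, 1}  B2 = {0, 2}
Tree: B1–B2
Each bag holds 2 vertices, so the decomposition has width 1, which upper-bounds the treewidth. Since G has at least one edge (e.g. 1–0), it is not an edgeless graph, so tw(G) ≥ 1. Combining the bounds, tw(G) = 1.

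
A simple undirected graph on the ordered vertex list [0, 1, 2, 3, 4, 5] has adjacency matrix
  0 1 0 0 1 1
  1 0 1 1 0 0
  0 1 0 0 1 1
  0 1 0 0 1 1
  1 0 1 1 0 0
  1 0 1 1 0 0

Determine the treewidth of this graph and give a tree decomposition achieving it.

Treewidth 3.
One optimal decomposition is:
Bags: B1 = {1, 2, 4, 5}  B2 = {0, 1, 4, 5}  B3 = {1, 3, 4, 5}
Tree: B1–B2, B2–B3

Every bag has size at most 4, so the width is 4 − 1 = 3 and tw(G) ≤ 3. For the lower bound: the 4 vertex sets {2,5}, {0,4}, {1}, {3} are disjoint, each induces a connected subgraph, and every pair is joined by at least one edge of G. Contracting each set to a single vertex therefore yields K_{4} as a minor, and since treewidth is minor-monotone, tw(G) ≥ tw(K_{4}) = 3. Therefore the treewidth is 3.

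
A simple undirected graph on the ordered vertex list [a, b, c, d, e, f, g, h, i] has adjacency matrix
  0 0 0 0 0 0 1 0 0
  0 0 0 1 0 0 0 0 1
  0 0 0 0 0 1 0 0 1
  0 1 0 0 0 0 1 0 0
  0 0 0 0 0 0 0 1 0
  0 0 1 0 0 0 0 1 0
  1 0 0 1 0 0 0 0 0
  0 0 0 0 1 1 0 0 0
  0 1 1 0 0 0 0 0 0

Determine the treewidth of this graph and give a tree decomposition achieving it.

Each bag holds 2 vertices, so the decomposition has width 1, which upper-bounds the treewidth. G has an edge, so its treewidth is at least 1. Therefore the treewidth is 1.

Treewidth 1.
One such decomposition:
Bags: B1 = {e, h}  B2 = {f, h}  B3 = {c, f}  B4 = {c, i}  B5 = {b, i}  B6 = {b, d}  B7 = {d, g}  B8 = {a, g}
Tree: B1–B2, B2–B3, B3–B4, B4–B5, B5–B6, B6–B7, B7–B8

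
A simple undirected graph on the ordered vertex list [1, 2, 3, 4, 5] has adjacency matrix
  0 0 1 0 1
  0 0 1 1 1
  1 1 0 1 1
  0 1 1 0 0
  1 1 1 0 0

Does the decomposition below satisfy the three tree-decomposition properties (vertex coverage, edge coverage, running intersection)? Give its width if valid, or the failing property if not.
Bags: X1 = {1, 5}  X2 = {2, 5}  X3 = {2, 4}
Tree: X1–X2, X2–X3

No — vertex 3 appears in no bag.

A tree decomposition must satisfy three properties: every vertex lies in some bag; for every edge, both endpoints lie together in some bag; and for every vertex, the bags containing it form a connected subtree. Here vertex 3 appears in no bag, so the decomposition is invalid.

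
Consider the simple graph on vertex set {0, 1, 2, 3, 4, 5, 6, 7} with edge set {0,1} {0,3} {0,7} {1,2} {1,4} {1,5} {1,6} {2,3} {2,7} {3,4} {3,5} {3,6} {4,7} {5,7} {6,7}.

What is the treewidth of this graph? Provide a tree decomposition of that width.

Each bag holds 4 vertices, so the decomposition has width 3, which upper-bounds the treewidth. For the lower bound: the 4 vertex sets {1,2}, {0,7}, {3}, {6} are disjoint, each induces a connected subgraph, and every pair is joined by at least one edge of G. Contracting each set to a single vertex therefore yields K_{4} as a minor, and since treewidth is minor-monotone, tw(G) ≥ tw(K_{4}) = 3. Hence tw(G) = 3 exactly.

Treewidth 3.
Bags: B1 = {1, 2, 3, 7}  B2 = {0, 1, 3, 7}  B3 = {1, 3, 6, 7}  B4 = {1, 3, 4, 7}  B5 = {1, 3, 5, 7}
Tree: B1–B2, B2–B3, B3–B4, B4–B5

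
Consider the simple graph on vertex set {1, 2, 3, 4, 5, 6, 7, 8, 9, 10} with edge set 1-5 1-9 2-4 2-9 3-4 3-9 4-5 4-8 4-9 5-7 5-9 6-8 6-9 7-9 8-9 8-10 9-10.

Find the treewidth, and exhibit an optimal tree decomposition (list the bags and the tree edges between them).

Each bag holds 3 vertices, so the decomposition has width 2, which upper-bounds the treewidth. Conversely, {1, 5, 9} is a clique of size 3, and the vertices of any clique must share a bag in every tree decomposition; so some bag has ≥ 3 vertices and tw(G) ≥ 2. Hence tw(G) = 2 exactly.

Treewidth 2.
One optimal decomposition is:
Bags: B1 = {4, 8, 9}  B2 = {3, 4, 9}  B3 = {8, 9, 10}  B4 = {4, 5, 9}  B5 = {2, 4, 9}  B6 = {1, 5, 9}  B7 = {5, 7, 9}  B8 = {6, 8, 9}
Tree: B1–B2, B1–B3, B1–B4, B1–B5, B4–B6, B4–B7, B1–B8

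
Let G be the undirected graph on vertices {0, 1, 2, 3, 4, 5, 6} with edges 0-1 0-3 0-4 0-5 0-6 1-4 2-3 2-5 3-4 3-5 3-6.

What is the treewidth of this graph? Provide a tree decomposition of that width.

Treewidth 2.
One such decomposition:
Bags: B1 = {0, 3, 5}  B2 = {0, 3, 4}  B3 = {2, 3, 5}  B4 = {0, 3, 6}  B5 = {0, 1, 4}
Tree: B1–B2, B1–B3, B1–B4, B2–B5

Every bag has size at most 3, so the width is 3 − 1 = 2 and tw(G) ≤ 2. For the lower bound, the 3 vertices {0, 1, 4} are pairwise adjacent, and any tree decomposition puts a clique entirely inside one bag — forcing width ≥ 2. Combining the bounds, tw(G) = 2.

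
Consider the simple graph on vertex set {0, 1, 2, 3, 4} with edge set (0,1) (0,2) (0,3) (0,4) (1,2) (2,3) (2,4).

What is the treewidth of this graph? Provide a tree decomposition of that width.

Every bag has size at most 3, so the width is 3 − 1 = 2 and tw(G) ≤ 2. Conversely, {0, 1, 2} is a clique of size 3, and the vertices of any clique must share a bag in every tree decomposition; so some bag has ≥ 3 vertices and tw(G) ≥ 2. Therefore the treewidth is 2.

Treewidth 2.
Bags: B1 = {0, 2, 4}  B2 = {0, 1, 2}  B3 = {0, 2, 3}
Tree: B1–B2, B1–B3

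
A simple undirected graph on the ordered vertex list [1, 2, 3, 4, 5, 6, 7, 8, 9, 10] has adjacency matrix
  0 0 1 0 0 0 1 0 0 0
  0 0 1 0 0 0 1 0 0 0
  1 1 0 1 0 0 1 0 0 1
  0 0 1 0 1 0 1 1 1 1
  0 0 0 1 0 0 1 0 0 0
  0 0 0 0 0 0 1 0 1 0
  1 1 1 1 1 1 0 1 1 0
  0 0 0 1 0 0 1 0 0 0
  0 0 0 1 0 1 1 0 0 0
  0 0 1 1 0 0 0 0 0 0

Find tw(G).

A width-2 tree decomposition is:
Bags: B1 = {4, 5, 7}  B2 = {3, 4, 7}  B3 = {4, 7, 9}  B4 = {4, 7, 8}  B5 = {1, 3, 7}  B6 = {3, 4, 10}  B7 = {6, 7, 9}  B8 = {2, 3, 7}
Tree: B1–B2, B2–B3, B1–B4, B2–B5, B2–B6, B3–B7, B2–B8
The largest bag has 3 vertices, giving width 2; this decomposition certifies tw(G) ≤ 2. Conversely, {3, 4, 10} is a clique of size 3, and the vertices of any clique must share a bag in every tree decomposition; so some bag has ≥ 3 vertices and tw(G) ≥ 2. The upper and lower bounds meet at 2, so that is the treewidth.

2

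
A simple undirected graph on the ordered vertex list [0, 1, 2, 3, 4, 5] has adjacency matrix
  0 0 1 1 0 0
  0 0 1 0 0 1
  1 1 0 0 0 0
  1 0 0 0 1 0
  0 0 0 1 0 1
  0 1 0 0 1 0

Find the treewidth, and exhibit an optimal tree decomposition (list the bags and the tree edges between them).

Each bag holds 3 vertices, so the decomposition has width 2, which upper-bounds the treewidth. Since 0–2–1–5–4–3–0 is a cycle in G, G is not acyclic. Forests are exactly the graphs of treewidth ≤ 1, so tw(G) ≥ 2. Therefore the treewidth is 2.

Treewidth 2.
Bags: B1 = {0, 1, 2}  B2 = {0, 1, 5}  B3 = {0, 4, 5}  B4 = {0, 3, 4}
Tree: B1–B2, B2–B3, B3–B4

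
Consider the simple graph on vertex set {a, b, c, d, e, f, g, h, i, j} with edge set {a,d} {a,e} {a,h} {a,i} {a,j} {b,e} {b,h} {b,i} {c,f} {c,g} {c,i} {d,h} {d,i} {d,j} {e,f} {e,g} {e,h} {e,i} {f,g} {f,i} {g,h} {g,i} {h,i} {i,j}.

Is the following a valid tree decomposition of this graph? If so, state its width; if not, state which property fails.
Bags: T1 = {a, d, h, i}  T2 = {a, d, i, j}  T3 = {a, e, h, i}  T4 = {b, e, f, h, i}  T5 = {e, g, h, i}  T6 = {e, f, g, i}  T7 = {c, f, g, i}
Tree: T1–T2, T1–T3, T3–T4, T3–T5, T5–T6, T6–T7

A tree decomposition must satisfy three properties: every vertex lies in some bag; for every edge, both endpoints lie together in some bag; and for every vertex, the bags containing it form a connected subtree. Here bags containing vertex f are not connected in the tree, so the decomposition is invalid.

No — bags containing vertex f are not connected in the tree.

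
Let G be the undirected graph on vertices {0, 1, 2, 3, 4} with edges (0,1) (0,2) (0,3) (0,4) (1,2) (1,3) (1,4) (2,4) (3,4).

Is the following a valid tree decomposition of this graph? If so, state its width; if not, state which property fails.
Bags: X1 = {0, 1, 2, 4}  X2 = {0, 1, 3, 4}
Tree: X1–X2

Yes; width 3.

Checking the three conditions: (i) the bags cover all of {0, 1, 2, 3, 4}; (ii) for each edge, some bag contains both endpoints; (iii) the bags containing any fixed vertex form a subtree. All hold, so the decomposition is valid with width 4 − 1 = 3.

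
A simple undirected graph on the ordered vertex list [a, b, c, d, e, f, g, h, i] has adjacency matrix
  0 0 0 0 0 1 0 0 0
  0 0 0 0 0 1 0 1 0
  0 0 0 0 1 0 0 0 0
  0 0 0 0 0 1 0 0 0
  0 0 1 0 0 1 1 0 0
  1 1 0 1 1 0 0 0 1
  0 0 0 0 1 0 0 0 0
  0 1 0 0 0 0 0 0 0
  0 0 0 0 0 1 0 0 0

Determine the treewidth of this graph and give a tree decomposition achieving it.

Treewidth 1.
One such decomposition:
Bags: B1 = {a, f}  B2 = {e, f}  B3 = {f, i}  B4 = {d, f}  B5 = {b, f}  B6 = {c, e}  B7 = {e, g}  B8 = {b, h}
Tree: B1–B2, B2–B3, B2–B4, B4–B5, B2–B6, B6–B7, B5–B8

Each bag holds 2 vertices, so the decomposition has width 1, which upper-bounds the treewidth. G has an edge, so its treewidth is at least 1. Therefore the treewidth is 1.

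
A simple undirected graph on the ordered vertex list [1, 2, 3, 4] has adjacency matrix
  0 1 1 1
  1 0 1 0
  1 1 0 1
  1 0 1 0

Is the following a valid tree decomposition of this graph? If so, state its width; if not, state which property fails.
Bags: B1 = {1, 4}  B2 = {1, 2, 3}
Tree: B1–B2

A tree decomposition must satisfy three properties: every vertex lies in some bag; for every edge, both endpoints lie together in some bag; and for every vertex, the bags containing it form a connected subtree. Here edge (3,4) lies in no bag, so the decomposition is invalid.

No — edge (3,4) lies in no bag.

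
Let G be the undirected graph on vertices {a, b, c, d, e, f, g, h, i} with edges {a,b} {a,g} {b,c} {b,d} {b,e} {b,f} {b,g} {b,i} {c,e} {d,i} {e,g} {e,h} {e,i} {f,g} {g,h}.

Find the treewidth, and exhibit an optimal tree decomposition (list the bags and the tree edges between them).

Treewidth 2.
Bags: B1 = {b, c, e}  B2 = {b, e, g}  B3 = {b, e, i}  B4 = {e, g, h}  B5 = {a, b, g}  B6 = {b, f, g}  B7 = {b, d, i}
Tree: B1–B2, B2–B3, B2–B4, B2–B5, B2–B6, B3–B7

Every bag has size at most 3, so the width is 3 − 1 = 2 and tw(G) ≤ 2. On the other hand G contains the 3-clique {e, g, h}. A clique must lie in a single bag of any decomposition, so no decomposition can have width below 2. The upper and lower bounds meet at 2, so that is the treewidth.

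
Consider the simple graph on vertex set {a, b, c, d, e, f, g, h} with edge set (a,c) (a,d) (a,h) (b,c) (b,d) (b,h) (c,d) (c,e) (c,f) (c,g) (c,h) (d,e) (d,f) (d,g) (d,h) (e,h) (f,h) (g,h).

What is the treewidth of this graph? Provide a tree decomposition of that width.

Treewidth 3.
Bags: B1 = {c, d, g, h}  B2 = {c, d, f, h}  B3 = {a, c, d, h}  B4 = {c, d, e, h}  B5 = {b, c, d, h}
Tree: B1–B2, B2–B3, B3–B4, B3–B5

Each bag holds 4 vertices, so the decomposition has width 3, which upper-bounds the treewidth. Conversely, {c, d, f, h} is a clique of size 4, and the vertices of any clique must share a bag in every tree decomposition; so some bag has ≥ 4 vertices and tw(G) ≥ 3. Therefore the treewidth is 3.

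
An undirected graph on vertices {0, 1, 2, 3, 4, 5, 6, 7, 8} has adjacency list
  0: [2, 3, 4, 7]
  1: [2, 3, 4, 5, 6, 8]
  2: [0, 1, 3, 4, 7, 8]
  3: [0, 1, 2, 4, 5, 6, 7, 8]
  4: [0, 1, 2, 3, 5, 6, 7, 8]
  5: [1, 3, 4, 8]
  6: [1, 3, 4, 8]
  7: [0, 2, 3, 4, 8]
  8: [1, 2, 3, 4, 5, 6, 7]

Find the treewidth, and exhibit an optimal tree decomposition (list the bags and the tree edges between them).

Treewidth 4.
One optimal decomposition is:
Bags: B1 = {2, 3, 4, 7, 8}  B2 = {1, 2, 3, 4, 8}  B3 = {1, 3, 4, 6, 8}  B4 = {1, 3, 4, 5, 8}  B5 = {0, 2, 3, 4, 7}
Tree: B1–B2, B2–B3, B2–B4, B1–B5

Every bag has size at most 5, so the width is 5 − 1 = 4 and tw(G) ≤ 4. Conversely, {0, 2, 3, 4, 7} is a clique of size 5, and the vertices of any clique must share a bag in every tree decomposition; so some bag has ≥ 5 vertices and tw(G) ≥ 4. Hence tw(G) = 4 exactly.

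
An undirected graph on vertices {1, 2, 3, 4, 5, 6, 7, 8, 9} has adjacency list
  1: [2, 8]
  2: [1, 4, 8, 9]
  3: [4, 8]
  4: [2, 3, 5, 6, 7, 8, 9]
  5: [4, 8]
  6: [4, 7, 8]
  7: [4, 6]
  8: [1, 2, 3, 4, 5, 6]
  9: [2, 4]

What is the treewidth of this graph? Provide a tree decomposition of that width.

Every bag has size at most 3, so the width is 3 − 1 = 2 and tw(G) ≤ 2. Conversely, {1, 2, 8} is a clique of size 3, and the vertices of any clique must share a bag in every tree decomposition; so some bag has ≥ 3 vertices and tw(G) ≥ 2. The upper and lower bounds meet at 2, so that is the treewidth.

Treewidth 2.
Bags: B1 = {2, 4, 8}  B2 = {2, 4, 9}  B3 = {4, 6, 8}  B4 = {1, 2, 8}  B5 = {4, 6, 7}  B6 = {3, 4, 8}  B7 = {4, 5, 8}
Tree: B1–B2, B1–B3, B1–B4, B3–B5, B1–B6, B6–B7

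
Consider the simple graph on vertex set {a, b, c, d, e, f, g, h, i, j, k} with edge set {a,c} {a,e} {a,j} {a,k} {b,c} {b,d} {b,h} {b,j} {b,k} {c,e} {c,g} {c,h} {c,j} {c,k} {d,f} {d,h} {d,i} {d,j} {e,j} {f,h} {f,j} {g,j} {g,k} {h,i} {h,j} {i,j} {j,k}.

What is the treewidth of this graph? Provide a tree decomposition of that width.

The largest bag has 4 vertices, giving width 3; this decomposition certifies tw(G) ≤ 3. On the other hand G contains the 4-clique {d, f, h, j}. A clique must lie in a single bag of any decomposition, so no decomposition can have width below 3. The upper and lower bounds meet at 3, so that is the treewidth.

Treewidth 3.
One optimal decomposition is:
Bags: B1 = {b, d, h, j}  B2 = {b, c, h, j}  B3 = {d, h, i, j}  B4 = {b, c, j, k}  B5 = {c, g, j, k}  B6 = {a, c, j, k}  B7 = {d, f, h, j}  B8 = {a, c, e, j}
Tree: B1–B2, B1–B3, B2–B4, B4–B5, B4–B6, B3–B7, B6–B8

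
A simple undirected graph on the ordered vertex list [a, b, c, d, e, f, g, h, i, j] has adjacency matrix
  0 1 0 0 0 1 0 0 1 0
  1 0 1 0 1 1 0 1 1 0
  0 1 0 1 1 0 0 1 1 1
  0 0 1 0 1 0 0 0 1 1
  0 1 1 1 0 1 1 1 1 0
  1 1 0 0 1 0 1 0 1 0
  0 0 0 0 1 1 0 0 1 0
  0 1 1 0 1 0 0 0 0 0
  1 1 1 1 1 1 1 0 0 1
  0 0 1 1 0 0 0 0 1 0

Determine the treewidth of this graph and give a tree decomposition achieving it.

The largest bag has 4 vertices, giving width 3; this decomposition certifies tw(G) ≤ 3. On the other hand G contains the 4-clique {b, c, e, h}. A clique must lie in a single bag of any decomposition, so no decomposition can have width below 3. Hence tw(G) = 3 exactly.

Treewidth 3.
One such decomposition:
Bags: B1 = {b, c, e, i}  B2 = {c, d, e, i}  B3 = {b, e, f, i}  B4 = {e, f, g, i}  B5 = {c, d, i, j}  B6 = {b, c, e, h}  B7 = {a, b, f, i}
Tree: B1–B2, B1–B3, B3–B4, B2–B5, B1–B6, B3–B7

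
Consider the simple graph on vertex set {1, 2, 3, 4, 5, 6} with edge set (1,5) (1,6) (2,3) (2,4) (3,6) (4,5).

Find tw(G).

2

A width-2 tree decomposition is:
Bags: B1 = {2, 4, 5}  B2 = {1, 2, 5}  B3 = {1, 2, 6}  B4 = {2, 3, 6}
Tree: B1–B2, B2–B3, B3–B4
Each bag holds 3 vertices, so the decomposition has width 2, which upper-bounds the treewidth. Since 2–4–5–1–6–3–2 is a cycle in G, G is not acyclic. Forests are exactly the graphs of treewidth ≤ 1, so tw(G) ≥ 2. Combining the bounds, tw(G) = 2.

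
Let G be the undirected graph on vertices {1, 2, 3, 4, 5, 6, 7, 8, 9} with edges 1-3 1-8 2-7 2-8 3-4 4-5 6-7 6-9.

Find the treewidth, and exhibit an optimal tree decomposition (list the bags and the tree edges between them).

Treewidth 1.
One optimal decomposition is:
Bags: B1 = {6, 9}  B2 = {6, 7}  B3 = {2, 7}  B4 = {2, 8}  B5 = {1, 8}  B6 = {1, 3}  B7 = {3, 4}  B8 = {4, 5}
Tree: B1–B2, B2–B3, B3–B4, B4–B5, B5–B6, B6–B7, B7–B8

Each bag holds 2 vertices, so the decomposition has width 1, which upper-bounds the treewidth. G has an edge, so its treewidth is at least 1. Combining the bounds, tw(G) = 1.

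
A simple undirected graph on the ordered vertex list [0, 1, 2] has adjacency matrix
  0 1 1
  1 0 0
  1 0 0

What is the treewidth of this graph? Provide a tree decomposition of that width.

Treewidth 1.
Bags: B1 = {0, 1}  B2 = {0, 2}
Tree: B1–B2

The largest bag has 2 vertices, giving width 1; this decomposition certifies tw(G) ≤ 1. Any graph with an edge has treewidth ≥ 1, and G has the edge 0–1. The upper and lower bounds meet at 1, so that is the treewidth.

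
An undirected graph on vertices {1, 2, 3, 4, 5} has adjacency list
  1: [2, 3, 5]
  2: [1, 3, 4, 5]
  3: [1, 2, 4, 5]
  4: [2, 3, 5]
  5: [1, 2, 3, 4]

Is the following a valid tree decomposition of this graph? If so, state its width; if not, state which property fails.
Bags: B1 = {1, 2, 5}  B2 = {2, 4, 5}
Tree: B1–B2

No — vertex 3 appears in no bag.

A tree decomposition must satisfy three properties: every vertex lies in some bag; for every edge, both endpoints lie together in some bag; and for every vertex, the bags containing it form a connected subtree. Here vertex 3 appears in no bag, so the decomposition is invalid.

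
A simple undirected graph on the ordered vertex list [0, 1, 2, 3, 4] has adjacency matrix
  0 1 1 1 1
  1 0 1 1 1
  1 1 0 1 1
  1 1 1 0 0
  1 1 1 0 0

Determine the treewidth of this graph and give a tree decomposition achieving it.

Each bag holds 4 vertices, so the decomposition has width 3, which upper-bounds the treewidth. On the other hand G contains the 4-clique {0, 1, 2, 3}. A clique must lie in a single bag of any decomposition, so no decomposition can have width below 3. Therefore the treewidth is 3.

Treewidth 3.
Bags: B1 = {0, 1, 2, 4}  B2 = {0, 1, 2, 3}
Tree: B1–B2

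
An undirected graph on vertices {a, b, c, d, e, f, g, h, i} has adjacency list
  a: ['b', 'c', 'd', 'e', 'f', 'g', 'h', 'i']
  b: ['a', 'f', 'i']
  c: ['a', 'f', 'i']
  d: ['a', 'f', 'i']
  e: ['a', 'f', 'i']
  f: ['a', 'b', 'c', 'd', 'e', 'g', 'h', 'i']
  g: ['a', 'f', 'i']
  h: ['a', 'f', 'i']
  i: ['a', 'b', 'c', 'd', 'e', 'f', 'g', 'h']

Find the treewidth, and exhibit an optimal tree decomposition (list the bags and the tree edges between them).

Treewidth 3.
Bags: B1 = {a, b, f, i}  B2 = {a, f, g, i}  B3 = {a, f, h, i}  B4 = {a, d, f, i}  B5 = {a, e, f, i}  B6 = {a, c, f, i}
Tree: B1–B2, B2–B3, B3–B4, B3–B5, B3–B6

The largest bag has 4 vertices, giving width 3; this decomposition certifies tw(G) ≤ 3. On the other hand G contains the 4-clique {a, d, f, i}. A clique must lie in a single bag of any decomposition, so no decomposition can have width below 3. Combining the bounds, tw(G) = 3.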